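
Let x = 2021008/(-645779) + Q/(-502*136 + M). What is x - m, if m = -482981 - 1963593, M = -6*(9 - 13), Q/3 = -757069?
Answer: 107829490961523477/44073125192 ≈ 2.4466e+6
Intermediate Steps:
Q = -2271207 (Q = 3*(-757069) = -2271207)
M = 24 (M = -6*(-4) = 24)
m = -2446574
x = 1328768031269/44073125192 (x = 2021008/(-645779) - 2271207/(-502*136 + 24) = 2021008*(-1/645779) - 2271207/(-68272 + 24) = -2021008/645779 - 2271207/(-68248) = -2021008/645779 - 2271207*(-1/68248) = -2021008/645779 + 2271207/68248 = 1328768031269/44073125192 ≈ 30.149)
x - m = 1328768031269/44073125192 - 1*(-2446574) = 1328768031269/44073125192 + 2446574 = 107829490961523477/44073125192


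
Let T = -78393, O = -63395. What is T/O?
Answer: 78393/63395 ≈ 1.2366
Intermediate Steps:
T/O = -78393/(-63395) = -78393*(-1/63395) = 78393/63395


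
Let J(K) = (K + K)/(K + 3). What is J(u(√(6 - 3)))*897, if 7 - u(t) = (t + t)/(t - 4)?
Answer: 112125/88 + 2691*√3/88 ≈ 1327.1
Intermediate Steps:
u(t) = 7 - 2*t/(-4 + t) (u(t) = 7 - (t + t)/(t - 4) = 7 - 2*t/(-4 + t))
J(K) = 2*K/(3 + K) (J(K) = (2*K)/(3 + K) = 2*K/(3 + K))
J(u(√(6 - 3)))*897 = (2*((-28 + 5*√(6 - 3))/(-4 + √(6 - 3)))/(3 + (-28 + 5*√(6 - 3))/(-4 + √(6 - 3))))*897 = (2*((-28 + 5*√3)/(-4 + √3))/(3 + (-28 + 5*√3)/(-4 + √3)))*897 = (2*(-28 + 5*√3)/((-4 + √3)*(3 + (-28 + 5*√3)/(-4 + √3))))*897 = 1794*(-28 + 5*√3)/((-4 + √3)*(3 + (-28 + 5*√3)/(-4 + √3)))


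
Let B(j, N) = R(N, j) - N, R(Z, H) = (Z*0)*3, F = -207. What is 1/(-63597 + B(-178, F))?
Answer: -1/63390 ≈ -1.5775e-5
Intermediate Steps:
R(Z, H) = 0 (R(Z, H) = 0*3 = 0)
B(j, N) = -N (B(j, N) = 0 - N = -N)
1/(-63597 + B(-178, F)) = 1/(-63597 - 1*(-207)) = 1/(-63597 + 207) = 1/(-63390) = -1/63390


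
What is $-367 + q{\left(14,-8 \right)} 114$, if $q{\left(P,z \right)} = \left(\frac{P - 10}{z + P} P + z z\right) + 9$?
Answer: $9019$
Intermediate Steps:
$q{\left(P,z \right)} = 9 + z^{2} + \frac{P \left(-10 + P\right)}{P + z}$ ($q{\left(P,z \right)} = \left(\frac{-10 + P}{P + z} P + z^{2}\right) + 9 = \left(\frac{P \left(-10 + P\right)}{P + z} + z^{2}\right) + 9 = \left(z^{2} + \frac{P \left(-10 + P\right)}{P + z}\right) + 9 = 9 + z^{2} + \frac{P \left(-10 + P\right)}{P + z}$)
$-367 + q{\left(14,-8 \right)} 114 = -367 + \frac{14^{2} + \left(-8\right)^{3} - 14 + 9 \left(-8\right) + 14 \left(-8\right)^{2}}{14 - 8} \cdot 114 = -367 + \frac{196 - 512 - 14 - 72 + 14 \cdot 64}{6} \cdot 114 = -367 + \frac{196 - 512 - 14 - 72 + 896}{6} \cdot 114 = -367 + \frac{1}{6} \cdot 494 \cdot 114 = -367 + \frac{247}{3} \cdot 114 = -367 + 9386 = 9019$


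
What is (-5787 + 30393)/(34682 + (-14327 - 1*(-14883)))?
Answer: 4101/5873 ≈ 0.69828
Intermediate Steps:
(-5787 + 30393)/(34682 + (-14327 - 1*(-14883))) = 24606/(34682 + (-14327 + 14883)) = 24606/(34682 + 556) = 24606/35238 = 24606*(1/35238) = 4101/5873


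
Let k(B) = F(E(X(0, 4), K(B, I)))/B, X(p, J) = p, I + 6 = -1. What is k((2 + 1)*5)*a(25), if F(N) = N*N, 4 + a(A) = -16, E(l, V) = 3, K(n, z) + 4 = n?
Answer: -12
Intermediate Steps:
I = -7 (I = -6 - 1 = -7)
K(n, z) = -4 + n
a(A) = -20 (a(A) = -4 - 16 = -20)
F(N) = N²
k(B) = 9/B (k(B) = 3²/B = 9/B)
k((2 + 1)*5)*a(25) = (9/(((2 + 1)*5)))*(-20) = (9/((3*5)))*(-20) = (9/15)*(-20) = (9*(1/15))*(-20) = (⅗)*(-20) = -12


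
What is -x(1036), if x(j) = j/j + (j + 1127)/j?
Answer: -457/148 ≈ -3.0878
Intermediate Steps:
x(j) = 1 + (1127 + j)/j
-x(1036) = -(2 + 1127/1036) = -(2 + 1127*(1/1036)) = -(2 + 161/148) = -1*457/148 = -457/148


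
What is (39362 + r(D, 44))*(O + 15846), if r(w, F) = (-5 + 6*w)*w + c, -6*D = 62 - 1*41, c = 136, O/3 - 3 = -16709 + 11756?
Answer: 39430644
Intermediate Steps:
O = -14850 (O = 9 + 3*(-16709 + 11756) = 9 + 3*(-4953) = 9 - 14859 = -14850)
D = -7/2 (D = -(62 - 1*41)/6 = -(62 - 41)/6 = -⅙*21 = -7/2 ≈ -3.5000)
r(w, F) = 136 + w*(-5 + 6*w) (r(w, F) = (-5 + 6*w)*w + 136 = w*(-5 + 6*w) + 136 = 136 + w*(-5 + 6*w))
(39362 + r(D, 44))*(O + 15846) = (39362 + (136 - 5*(-7/2) + 6*(-7/2)²))*(-14850 + 15846) = (39362 + (136 + 35/2 + 6*(49/4)))*996 = (39362 + (136 + 35/2 + 147/2))*996 = (39362 + 227)*996 = 39589*996 = 39430644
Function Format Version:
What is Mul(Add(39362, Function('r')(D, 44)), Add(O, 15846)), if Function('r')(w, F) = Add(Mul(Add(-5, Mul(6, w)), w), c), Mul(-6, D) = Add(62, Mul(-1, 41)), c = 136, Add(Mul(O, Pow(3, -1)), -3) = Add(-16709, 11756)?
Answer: 39430644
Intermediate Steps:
O = -14850 (O = Add(9, Mul(3, Add(-16709, 11756))) = Add(9, Mul(3, -4953)) = Add(9, -14859) = -14850)
D = Rational(-7, 2) (D = Mul(Rational(-1, 6), Add(62, Mul(-1, 41))) = Mul(Rational(-1, 6), Add(62, -41)) = Mul(Rational(-1, 6), 21) = Rational(-7, 2) ≈ -3.5000)
Function('r')(w, F) = Add(136, Mul(w, Add(-5, Mul(6, w)))) (Function('r')(w, F) = Add(Mul(Add(-5, Mul(6, w)), w), 136) = Add(Mul(w, Add(-5, Mul(6, w))), 136) = Add(136, Mul(w, Add(-5, Mul(6, w)))))
Mul(Add(39362, Function('r')(D, 44)), Add(O, 15846)) = Mul(Add(39362, Add(136, Mul(-5, Rational(-7, 2)), Mul(6, Pow(Rational(-7, 2), 2)))), Add(-14850, 15846)) = Mul(Add(39362, Add(136, Rational(35, 2), Mul(6, Rational(49, 4)))), 996) = Mul(Add(39362, Add(136, Rational(35, 2), Rational(147, 2))), 996) = Mul(Add(39362, 227), 996) = Mul(39589, 996) = 39430644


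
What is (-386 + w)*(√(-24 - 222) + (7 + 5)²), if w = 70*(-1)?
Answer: -65664 - 456*I*√246 ≈ -65664.0 - 7152.1*I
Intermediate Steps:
w = -70
(-386 + w)*(√(-24 - 222) + (7 + 5)²) = (-386 - 70)*(√(-24 - 222) + (7 + 5)²) = -456*(√(-246) + 12²) = -456*(I*√246 + 144) = -456*(144 + I*√246) = -65664 - 456*I*√246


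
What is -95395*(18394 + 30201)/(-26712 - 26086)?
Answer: 4635720025/52798 ≈ 87801.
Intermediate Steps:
-95395*(18394 + 30201)/(-26712 - 26086) = -95395/((-52798/48595)) = -95395/((-52798*1/48595)) = -95395/(-52798/48595) = -95395*(-48595/52798) = 4635720025/52798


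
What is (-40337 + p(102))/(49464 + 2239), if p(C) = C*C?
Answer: -29933/51703 ≈ -0.57894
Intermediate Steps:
p(C) = C**2
(-40337 + p(102))/(49464 + 2239) = (-40337 + 102**2)/(49464 + 2239) = (-40337 + 10404)/51703 = -29933*1/51703 = -29933/51703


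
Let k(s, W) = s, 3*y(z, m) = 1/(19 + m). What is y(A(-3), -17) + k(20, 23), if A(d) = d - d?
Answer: 121/6 ≈ 20.167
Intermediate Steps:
A(d) = 0
y(z, m) = 1/(3*(19 + m))
y(A(-3), -17) + k(20, 23) = 1/(3*(19 - 17)) + 20 = (⅓)/2 + 20 = (⅓)*(½) + 20 = ⅙ + 20 = 121/6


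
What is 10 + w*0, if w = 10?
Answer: 10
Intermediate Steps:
10 + w*0 = 10 + 10*0 = 10 + 0 = 10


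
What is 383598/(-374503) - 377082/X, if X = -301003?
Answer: 25754191452/112726526509 ≈ 0.22847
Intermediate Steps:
383598/(-374503) - 377082/X = 383598/(-374503) - 377082/(-301003) = 383598*(-1/374503) - 377082*(-1/301003) = -383598/374503 + 377082/301003 = 25754191452/112726526509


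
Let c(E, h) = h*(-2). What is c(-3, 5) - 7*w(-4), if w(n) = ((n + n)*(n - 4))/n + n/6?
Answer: 320/3 ≈ 106.67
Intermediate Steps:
c(E, h) = -2*h
w(n) = -8 + 13*n/6 (w(n) = ((2*n)*(-4 + n))/n + n*(1/6) = (2*n*(-4 + n))/n + n/6 = (-8 + 2*n) + n/6 = -8 + 13*n/6)
c(-3, 5) - 7*w(-4) = -2*5 - 7*(-8 + (13/6)*(-4)) = -10 - 7*(-8 - 26/3) = -10 - 7*(-50/3) = -10 + 350/3 = 320/3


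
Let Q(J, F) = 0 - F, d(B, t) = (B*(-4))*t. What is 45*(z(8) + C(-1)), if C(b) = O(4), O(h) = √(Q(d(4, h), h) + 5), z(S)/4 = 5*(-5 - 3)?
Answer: -7155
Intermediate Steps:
d(B, t) = -4*B*t (d(B, t) = (-4*B)*t = -4*B*t)
Q(J, F) = -F
z(S) = -160 (z(S) = 4*(5*(-5 - 3)) = 4*(5*(-8)) = 4*(-40) = -160)
O(h) = √(5 - h) (O(h) = √(-h + 5) = √(5 - h))
C(b) = 1 (C(b) = √(5 - 1*4) = √(5 - 4) = √1 = 1)
45*(z(8) + C(-1)) = 45*(-160 + 1) = 45*(-159) = -7155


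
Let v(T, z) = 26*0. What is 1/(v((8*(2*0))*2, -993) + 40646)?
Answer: 1/40646 ≈ 2.4603e-5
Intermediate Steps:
v(T, z) = 0
1/(v((8*(2*0))*2, -993) + 40646) = 1/(0 + 40646) = 1/40646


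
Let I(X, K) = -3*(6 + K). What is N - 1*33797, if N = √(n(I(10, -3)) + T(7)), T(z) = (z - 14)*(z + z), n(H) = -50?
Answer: -33797 + 2*I*√37 ≈ -33797.0 + 12.166*I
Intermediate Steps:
I(X, K) = -18 - 3*K
T(z) = 2*z*(-14 + z) (T(z) = (-14 + z)*(2*z) = 2*z*(-14 + z))
N = 2*I*√37 (N = √(-50 + 2*7*(-14 + 7)) = √(-50 + 2*7*(-7)) = √(-50 - 98) = √(-148) = 2*I*√37 ≈ 12.166*I)
N - 1*33797 = 2*I*√37 - 1*33797 = 2*I*√37 - 33797 = -33797 + 2*I*√37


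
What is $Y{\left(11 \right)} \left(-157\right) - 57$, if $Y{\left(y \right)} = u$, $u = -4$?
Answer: $571$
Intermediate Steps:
$Y{\left(y \right)} = -4$
$Y{\left(11 \right)} \left(-157\right) - 57 = \left(-4\right) \left(-157\right) - 57 = 628 - 57 = 571$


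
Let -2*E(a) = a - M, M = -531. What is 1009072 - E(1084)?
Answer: 2019759/2 ≈ 1.0099e+6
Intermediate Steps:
E(a) = -531/2 - a/2 (E(a) = -(a - 1*(-531))/2 = -(a + 531)/2 = -(531 + a)/2 = -531/2 - a/2)
1009072 - E(1084) = 1009072 - (-531/2 - ½*1084) = 1009072 - (-531/2 - 542) = 1009072 - 1*(-1615/2) = 1009072 + 1615/2 = 2019759/2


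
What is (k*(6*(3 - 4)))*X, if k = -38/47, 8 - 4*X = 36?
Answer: -1596/47 ≈ -33.957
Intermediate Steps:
X = -7 (X = 2 - 1/4*36 = 2 - 9 = -7)
k = -38/47 (k = -38*1/47 = -38/47 ≈ -0.80851)
(k*(6*(3 - 4)))*X = -228*(3 - 4)/47*(-7) = -228*(-1)/47*(-7) = -38/47*(-6)*(-7) = (228/47)*(-7) = -1596/47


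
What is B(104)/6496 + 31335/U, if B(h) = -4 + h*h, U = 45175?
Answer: 34599213/14672840 ≈ 2.3580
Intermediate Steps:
B(h) = -4 + h**2
B(104)/6496 + 31335/U = (-4 + 104**2)/6496 + 31335/45175 = (-4 + 10816)*(1/6496) + 31335*(1/45175) = 10812*(1/6496) + 6267/9035 = 2703/1624 + 6267/9035 = 34599213/14672840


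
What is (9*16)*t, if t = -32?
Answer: -4608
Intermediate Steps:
(9*16)*t = (9*16)*(-32) = 144*(-32) = -4608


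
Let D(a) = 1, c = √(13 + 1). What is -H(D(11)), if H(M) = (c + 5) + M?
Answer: -6 - √14 ≈ -9.7417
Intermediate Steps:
c = √14 ≈ 3.7417
H(M) = 5 + M + √14 (H(M) = (√14 + 5) + M = (5 + √14) + M = 5 + M + √14)
-H(D(11)) = -(5 + 1 + √14) = -(6 + √14) = -6 - √14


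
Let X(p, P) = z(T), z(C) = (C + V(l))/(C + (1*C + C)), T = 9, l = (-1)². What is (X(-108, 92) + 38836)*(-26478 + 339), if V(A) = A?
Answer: -9136294966/9 ≈ -1.0151e+9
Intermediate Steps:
l = 1
z(C) = (1 + C)/(3*C) (z(C) = (C + 1)/(C + (1*C + C)) = (1 + C)/(C + (C + C)) = (1 + C)/(C + 2*C) = (1 + C)/((3*C)) = (1 + C)*(1/(3*C)) = (1 + C)/(3*C))
X(p, P) = 10/27 (X(p, P) = (⅓)*(1 + 9)/9 = (⅓)*(⅑)*10 = 10/27)
(X(-108, 92) + 38836)*(-26478 + 339) = (10/27 + 38836)*(-26478 + 339) = (1048582/27)*(-26139) = -9136294966/9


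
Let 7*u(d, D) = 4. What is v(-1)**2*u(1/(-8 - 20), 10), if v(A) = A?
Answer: 4/7 ≈ 0.57143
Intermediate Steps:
u(d, D) = 4/7 (u(d, D) = (1/7)*4 = 4/7)
v(-1)**2*u(1/(-8 - 20), 10) = (-1)**2*(4/7) = 1*(4/7) = 4/7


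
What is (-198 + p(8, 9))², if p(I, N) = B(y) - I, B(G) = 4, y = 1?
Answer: 40804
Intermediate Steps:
p(I, N) = 4 - I
(-198 + p(8, 9))² = (-198 + (4 - 1*8))² = (-198 + (4 - 8))² = (-198 - 4)² = (-202)² = 40804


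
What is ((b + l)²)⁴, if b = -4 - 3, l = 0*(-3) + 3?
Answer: 65536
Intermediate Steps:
l = 3 (l = 0 + 3 = 3)
b = -7
((b + l)²)⁴ = ((-7 + 3)²)⁴ = ((-4)²)⁴ = 16⁴ = 65536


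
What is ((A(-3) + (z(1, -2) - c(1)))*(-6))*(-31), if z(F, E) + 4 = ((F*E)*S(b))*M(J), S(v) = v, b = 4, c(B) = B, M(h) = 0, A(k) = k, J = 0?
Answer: -1488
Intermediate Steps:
z(F, E) = -4 (z(F, E) = -4 + ((F*E)*4)*0 = -4 + ((E*F)*4)*0 = -4 + (4*E*F)*0 = -4 + 0 = -4)
((A(-3) + (z(1, -2) - c(1)))*(-6))*(-31) = ((-3 + (-4 - 1*1))*(-6))*(-31) = ((-3 + (-4 - 1))*(-6))*(-31) = ((-3 - 5)*(-6))*(-31) = -8*(-6)*(-31) = 48*(-31) = -1488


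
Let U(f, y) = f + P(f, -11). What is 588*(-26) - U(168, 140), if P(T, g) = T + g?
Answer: -15613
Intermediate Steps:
U(f, y) = -11 + 2*f (U(f, y) = f + (f - 11) = f + (-11 + f) = -11 + 2*f)
588*(-26) - U(168, 140) = 588*(-26) - (-11 + 2*168) = -15288 - (-11 + 336) = -15288 - 1*325 = -15288 - 325 = -15613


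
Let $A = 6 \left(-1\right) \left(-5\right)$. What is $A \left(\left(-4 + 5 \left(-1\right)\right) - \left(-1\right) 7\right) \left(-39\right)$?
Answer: $2340$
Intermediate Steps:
$A = 30$ ($A = \left(-6\right) \left(-5\right) = 30$)
$A \left(\left(-4 + 5 \left(-1\right)\right) - \left(-1\right) 7\right) \left(-39\right) = 30 \left(\left(-4 + 5 \left(-1\right)\right) - \left(-1\right) 7\right) \left(-39\right) = 30 \left(\left(-4 - 5\right) - -7\right) \left(-39\right) = 30 \left(-9 + 7\right) \left(-39\right) = 30 \left(-2\right) \left(-39\right) = \left(-60\right) \left(-39\right) = 2340$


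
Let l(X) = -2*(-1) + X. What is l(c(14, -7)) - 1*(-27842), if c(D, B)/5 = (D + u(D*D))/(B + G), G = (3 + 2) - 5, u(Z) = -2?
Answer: 194848/7 ≈ 27835.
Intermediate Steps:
G = 0 (G = 5 - 5 = 0)
c(D, B) = 5*(-2 + D)/B (c(D, B) = 5*((D - 2)/(B + 0)) = 5*((-2 + D)/B) = 5*(-2 + D)/B)
l(X) = 2 + X
l(c(14, -7)) - 1*(-27842) = (2 + 5*(-2 + 14)/(-7)) - 1*(-27842) = (2 + 5*(-1/7)*12) + 27842 = (2 - 60/7) + 27842 = -46/7 + 27842 = 194848/7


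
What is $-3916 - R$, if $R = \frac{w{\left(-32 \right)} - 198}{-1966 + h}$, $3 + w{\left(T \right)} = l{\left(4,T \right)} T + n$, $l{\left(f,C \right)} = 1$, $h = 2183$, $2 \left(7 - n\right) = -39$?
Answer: $- \frac{242733}{62} \approx -3915.0$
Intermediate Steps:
$n = \frac{53}{2}$ ($n = 7 - - \frac{39}{2} = 7 + \frac{39}{2} = \frac{53}{2} \approx 26.5$)
$w{\left(T \right)} = \frac{47}{2} + T$ ($w{\left(T \right)} = -3 + \left(1 T + \frac{53}{2}\right) = -3 + \left(T + \frac{53}{2}\right) = -3 + \left(\frac{53}{2} + T\right) = \frac{47}{2} + T$)
$R = - \frac{59}{62}$ ($R = \frac{\left(\frac{47}{2} - 32\right) - 198}{-1966 + 2183} = \frac{- \frac{17}{2} - 198}{217} = \left(- \frac{413}{2}\right) \frac{1}{217} = - \frac{59}{62} \approx -0.95161$)
$-3916 - R = -3916 - - \frac{59}{62} = -3916 + \frac{59}{62} = - \frac{242733}{62}$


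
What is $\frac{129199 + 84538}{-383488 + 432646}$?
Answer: $\frac{213737}{49158} \approx 4.348$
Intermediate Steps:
$\frac{129199 + 84538}{-383488 + 432646} = \frac{213737}{49158}$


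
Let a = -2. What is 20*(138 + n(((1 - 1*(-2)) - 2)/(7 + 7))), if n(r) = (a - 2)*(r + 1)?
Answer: 18720/7 ≈ 2674.3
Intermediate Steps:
n(r) = -4 - 4*r (n(r) = (-2 - 2)*(r + 1) = -4*(1 + r) = -4 - 4*r)
20*(138 + n(((1 - 1*(-2)) - 2)/(7 + 7))) = 20*(138 + (-4 - 4*((1 - 1*(-2)) - 2)/(7 + 7))) = 20*(138 + (-4 - 4*((1 + 2) - 2)/14)) = 20*(138 + (-4 - 4*(3 - 2)/14)) = 20*(138 + (-4 - 4/14)) = 20*(138 + (-4 - 4*1/14)) = 20*(138 + (-4 - 2/7)) = 20*(138 - 30/7) = 20*(936/7) = 18720/7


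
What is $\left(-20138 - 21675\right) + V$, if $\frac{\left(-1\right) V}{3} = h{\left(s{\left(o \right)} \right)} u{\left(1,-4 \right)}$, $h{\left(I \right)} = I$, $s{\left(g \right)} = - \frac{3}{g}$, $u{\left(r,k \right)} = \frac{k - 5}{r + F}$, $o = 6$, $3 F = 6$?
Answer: $- \frac{83635}{2} \approx -41818.0$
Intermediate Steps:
$F = 2$ ($F = \frac{1}{3} \cdot 6 = 2$)
$u{\left(r,k \right)} = \frac{-5 + k}{2 + r}$ ($u{\left(r,k \right)} = \frac{k - 5}{r + 2} = \frac{-5 + k}{2 + r}$)
$V = - \frac{9}{2}$ ($V = - 3 - \frac{3}{6} \frac{-5 - 4}{2 + 1} = - 3 \left(-3\right) \frac{1}{6} \cdot \frac{1}{3} \left(-9\right) = - 3 \left(- \frac{\frac{1}{3} \left(-9\right)}{2}\right) = - 3 \left(\left(- \frac{1}{2}\right) \left(-3\right)\right) = \left(-3\right) \frac{3}{2} = - \frac{9}{2} \approx -4.5$)
$\left(-20138 - 21675\right) + V = \left(-20138 - 21675\right) - \frac{9}{2} = -41813 - \frac{9}{2} = - \frac{83635}{2}$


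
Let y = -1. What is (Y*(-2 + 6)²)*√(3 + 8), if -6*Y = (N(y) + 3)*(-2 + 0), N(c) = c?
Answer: 32*√11/3 ≈ 35.377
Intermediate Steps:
Y = ⅔ (Y = -(-1 + 3)*(-2 + 0)/6 = -(-2)/3 = -⅙*(-4) = ⅔ ≈ 0.66667)
(Y*(-2 + 6)²)*√(3 + 8) = (2*(-2 + 6)²/3)*√(3 + 8) = ((⅔)*4²)*√11 = ((⅔)*16)*√11 = 32*√11/3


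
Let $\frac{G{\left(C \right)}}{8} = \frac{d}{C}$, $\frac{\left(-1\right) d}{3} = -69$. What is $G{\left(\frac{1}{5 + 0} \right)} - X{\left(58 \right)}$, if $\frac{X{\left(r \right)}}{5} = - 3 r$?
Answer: $9150$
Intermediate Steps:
$d = 207$ ($d = \left(-3\right) \left(-69\right) = 207$)
$X{\left(r \right)} = - 15 r$ ($X{\left(r \right)} = 5 \left(- 3 r\right) = - 15 r$)
$G{\left(C \right)} = \frac{1656}{C}$ ($G{\left(C \right)} = 8 \frac{207}{C} = \frac{1656}{C}$)
$G{\left(\frac{1}{5 + 0} \right)} - X{\left(58 \right)} = \frac{1656}{\frac{1}{5 + 0}} - \left(-15\right) 58 = \frac{1656}{\frac{1}{5}} - -870 = 1656 \frac{1}{\frac{1}{5}} + 870 = 1656 \cdot 5 + 870 = 8280 + 870 = 9150$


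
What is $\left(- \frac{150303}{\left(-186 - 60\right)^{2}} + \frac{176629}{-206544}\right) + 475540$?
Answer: $\frac{165106549398799}{347200464} \approx 4.7554 \cdot 10^{5}$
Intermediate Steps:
$\left(- \frac{150303}{\left(-186 - 60\right)^{2}} + \frac{176629}{-206544}\right) + 475540 = \left(- \frac{150303}{\left(-246\right)^{2}} + 176629 \left(- \frac{1}{206544}\right)\right) + 475540 = \left(- \frac{150303}{60516} - \frac{176629}{206544}\right) + 475540 = \left(\left(-150303\right) \frac{1}{60516} - \frac{176629}{206544}\right) + 475540 = \left(- \frac{50101}{20172} - \frac{176629}{206544}\right) + 475540 = - \frac{1159251761}{347200464} + 475540 = \frac{165106549398799}{347200464}$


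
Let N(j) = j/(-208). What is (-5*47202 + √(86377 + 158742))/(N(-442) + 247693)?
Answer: -1888080/1981561 + 152*√679/1981561 ≈ -0.95083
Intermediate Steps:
N(j) = -j/208 (N(j) = j*(-1/208) = -j/208)
(-5*47202 + √(86377 + 158742))/(N(-442) + 247693) = (-5*47202 + √(86377 + 158742))/(-1/208*(-442) + 247693) = (-236010 + √245119)/(17/8 + 247693) = (-236010 + 19*√679)/(1981561/8) = (-236010 + 19*√679)*(8/1981561) = -1888080/1981561 + 152*√679/1981561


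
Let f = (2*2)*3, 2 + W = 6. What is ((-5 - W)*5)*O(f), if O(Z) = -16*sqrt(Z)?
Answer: 1440*sqrt(3) ≈ 2494.2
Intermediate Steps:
W = 4 (W = -2 + 6 = 4)
f = 12 (f = 4*3 = 12)
((-5 - W)*5)*O(f) = ((-5 - 1*4)*5)*(-32*sqrt(3)) = ((-5 - 4)*5)*(-32*sqrt(3)) = (-9*5)*(-32*sqrt(3)) = -(-1440)*sqrt(3) = 1440*sqrt(3)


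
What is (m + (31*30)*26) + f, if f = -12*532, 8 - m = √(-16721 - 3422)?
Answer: 17804 - I*√20143 ≈ 17804.0 - 141.93*I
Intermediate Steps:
m = 8 - I*√20143 (m = 8 - √(-16721 - 3422) = 8 - √(-20143) = 8 - I*√20143 ≈ 8.0 - 141.93*I)
f = -6384
(m + (31*30)*26) + f = ((8 - I*√20143) + (31*30)*26) - 6384 = ((8 - I*√20143) + 930*26) - 6384 = ((8 - I*√20143) + 24180) - 6384 = (24188 - I*√20143) - 6384 = 17804 - I*√20143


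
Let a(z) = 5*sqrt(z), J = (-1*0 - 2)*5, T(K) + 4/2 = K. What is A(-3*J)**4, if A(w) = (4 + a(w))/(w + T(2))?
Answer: 158689/202500 + 766*sqrt(30)/10125 ≈ 1.1980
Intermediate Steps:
T(K) = -2 + K
J = -10 (J = (0 - 2)*5 = -2*5 = -10)
A(w) = (4 + 5*sqrt(w))/w (A(w) = (4 + 5*sqrt(w))/(w + (-2 + 2)) = (4 + 5*sqrt(w))/(w + 0) = (4 + 5*sqrt(w))/w)
A(-3*J)**4 = ((4 + 5*sqrt(-3*(-10)))/((-3*(-10))))**4 = ((4 + 5*sqrt(30))/30)**4 = (2/15 + sqrt(30)/6)**4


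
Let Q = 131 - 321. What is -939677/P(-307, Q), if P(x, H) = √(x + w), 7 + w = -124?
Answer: 939677*I*√438/438 ≈ 44900.0*I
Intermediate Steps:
Q = -190
w = -131 (w = -7 - 124 = -131)
P(x, H) = √(-131 + x) (P(x, H) = √(x - 131) = √(-131 + x))
-939677/P(-307, Q) = -939677/√(-131 - 307) = -939677*(-I*√438/438) = -(-939677)*I*√438/438 = 939677*I*√438/438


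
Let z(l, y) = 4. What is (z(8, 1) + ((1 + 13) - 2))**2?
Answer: 256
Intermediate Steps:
(z(8, 1) + ((1 + 13) - 2))**2 = (4 + ((1 + 13) - 2))**2 = (4 + (14 - 2))**2 = (4 + 12)**2 = 16**2 = 256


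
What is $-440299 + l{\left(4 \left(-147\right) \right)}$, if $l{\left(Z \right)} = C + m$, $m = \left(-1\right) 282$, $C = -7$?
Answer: $-440588$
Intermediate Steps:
$m = -282$
$l{\left(Z \right)} = -289$ ($l{\left(Z \right)} = -7 - 282 = -289$)
$-440299 + l{\left(4 \left(-147\right) \right)} = -440299 - 289 = -440588$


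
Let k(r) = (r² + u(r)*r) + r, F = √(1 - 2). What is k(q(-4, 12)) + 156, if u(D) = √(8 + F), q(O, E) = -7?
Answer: 198 - 7*√(8 + I) ≈ 178.16 - 1.235*I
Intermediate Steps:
F = I (F = √(-1) = I ≈ 1.0*I)
u(D) = √(8 + I)
k(r) = r + r² + r*√(8 + I) (k(r) = (r² + √(8 + I)*r) + r = (r² + r*√(8 + I)) + r = r + r² + r*√(8 + I))
k(q(-4, 12)) + 156 = -7*(1 - 7 + √(8 + I)) + 156 = -7*(-6 + √(8 + I)) + 156 = (42 - 7*√(8 + I)) + 156 = 198 - 7*√(8 + I)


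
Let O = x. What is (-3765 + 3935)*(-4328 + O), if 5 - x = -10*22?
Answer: -697510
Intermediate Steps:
x = 225 (x = 5 - (-10)*22 = 5 - 1*(-220) = 5 + 220 = 225)
O = 225
(-3765 + 3935)*(-4328 + O) = (-3765 + 3935)*(-4328 + 225) = 170*(-4103) = -697510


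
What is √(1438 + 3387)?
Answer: 5*√193 ≈ 69.462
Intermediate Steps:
√(1438 + 3387) = √4825 = 5*√193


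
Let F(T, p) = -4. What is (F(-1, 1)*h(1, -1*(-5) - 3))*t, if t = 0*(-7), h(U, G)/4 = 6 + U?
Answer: 0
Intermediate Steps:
h(U, G) = 24 + 4*U (h(U, G) = 4*(6 + U) = 24 + 4*U)
t = 0
(F(-1, 1)*h(1, -1*(-5) - 3))*t = -4*(24 + 4*1)*0 = -4*(24 + 4)*0 = -4*28*0 = -112*0 = 0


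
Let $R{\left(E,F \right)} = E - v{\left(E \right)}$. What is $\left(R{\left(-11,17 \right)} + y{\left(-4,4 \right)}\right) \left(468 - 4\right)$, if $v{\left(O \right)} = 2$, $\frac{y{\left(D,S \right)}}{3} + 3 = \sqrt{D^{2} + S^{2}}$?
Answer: $-10208 + 5568 \sqrt{2} \approx -2333.7$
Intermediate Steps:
$y{\left(D,S \right)} = -9 + 3 \sqrt{D^{2} + S^{2}}$
$R{\left(E,F \right)} = -2 + E$ ($R{\left(E,F \right)} = E - 2 = -2 + E$)
$\left(R{\left(-11,17 \right)} + y{\left(-4,4 \right)}\right) \left(468 - 4\right) = \left(\left(-2 - 11\right) - \left(9 - 3 \sqrt{\left(-4\right)^{2} + 4^{2}}\right)\right) \left(468 - 4\right) = \left(-13 - \left(9 - 3 \sqrt{16 + 16}\right)\right) 464 = \left(-13 - \left(9 - 3 \sqrt{32}\right)\right) 464 = \left(-13 - \left(9 - 3 \cdot 4 \sqrt{2}\right)\right) 464 = \left(-13 - \left(9 - 12 \sqrt{2}\right)\right) 464 = \left(-22 + 12 \sqrt{2}\right) 464 = -10208 + 5568 \sqrt{2}$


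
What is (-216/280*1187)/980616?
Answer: -10683/11440520 ≈ -0.00093379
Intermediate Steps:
(-216/280*1187)/980616 = (-216*1/280*1187)*(1/980616) = -27/35*1187*(1/980616) = -32049/35*1/980616 = -10683/11440520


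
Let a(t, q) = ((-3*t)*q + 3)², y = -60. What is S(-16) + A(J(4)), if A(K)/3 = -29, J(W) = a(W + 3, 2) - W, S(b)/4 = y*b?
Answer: 3753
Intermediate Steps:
a(t, q) = (3 - 3*q*t)² (a(t, q) = (-3*q*t + 3)² = (3 - 3*q*t)²)
S(b) = -240*b (S(b) = 4*(-60*b) = -240*b)
J(W) = -W + 9*(5 + 2*W)² (J(W) = 9*(-1 + 2*(W + 3))² - W = 9*(-1 + 2*(3 + W))² - W = 9*(-1 + (6 + 2*W))² - W = 9*(5 + 2*W)² - W = -W + 9*(5 + 2*W)²)
A(K) = -87 (A(K) = 3*(-29) = -87)
S(-16) + A(J(4)) = -240*(-16) - 87 = 3840 - 87 = 3753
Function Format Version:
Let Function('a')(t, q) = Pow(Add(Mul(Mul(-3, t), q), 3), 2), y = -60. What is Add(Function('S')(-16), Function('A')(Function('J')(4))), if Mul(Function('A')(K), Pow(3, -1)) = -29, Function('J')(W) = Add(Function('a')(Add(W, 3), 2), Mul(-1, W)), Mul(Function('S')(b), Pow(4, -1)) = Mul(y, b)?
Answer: 3753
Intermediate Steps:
Function('a')(t, q) = Pow(Add(3, Mul(-3, q, t)), 2) (Function('a')(t, q) = Pow(Add(Mul(-3, q, t), 3), 2) = Pow(Add(3, Mul(-3, q, t)), 2))
Function('S')(b) = Mul(-240, b) (Function('S')(b) = Mul(4, Mul(-60, b)) = Mul(-240, b))
Function('J')(W) = Add(Mul(-1, W), Mul(9, Pow(Add(5, Mul(2, W)), 2))) (Function('J')(W) = Add(Mul(9, Pow(Add(-1, Mul(2, Add(W, 3))), 2)), Mul(-1, W)) = Add(Mul(9, Pow(Add(-1, Mul(2, Add(3, W))), 2)), Mul(-1, W)) = Add(Mul(9, Pow(Add(-1, Add(6, Mul(2, W))), 2)), Mul(-1, W)) = Add(Mul(9, Pow(Add(5, Mul(2, W)), 2)), Mul(-1, W)) = Add(Mul(-1, W), Mul(9, Pow(Add(5, Mul(2, W)), 2))))
Function('A')(K) = -87 (Function('A')(K) = Mul(3, -29) = -87)
Add(Function('S')(-16), Function('A')(Function('J')(4))) = Add(Mul(-240, -16), -87) = Add(3840, -87) = 3753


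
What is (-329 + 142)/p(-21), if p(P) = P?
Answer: 187/21 ≈ 8.9048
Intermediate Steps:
(-329 + 142)/p(-21) = (-329 + 142)/(-21) = -187*(-1/21) = 187/21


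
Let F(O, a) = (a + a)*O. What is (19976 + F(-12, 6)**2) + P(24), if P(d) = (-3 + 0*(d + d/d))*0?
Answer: 40712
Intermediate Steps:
F(O, a) = 2*O*a (F(O, a) = (2*a)*O = 2*O*a)
P(d) = 0 (P(d) = (-3 + 0*(d + 1))*0 = (-3 + 0*(1 + d))*0 = (-3 + 0)*0 = -3*0 = 0)
(19976 + F(-12, 6)**2) + P(24) = (19976 + (2*(-12)*6)**2) + 0 = (19976 + (-144)**2) + 0 = (19976 + 20736) + 0 = 40712 + 0 = 40712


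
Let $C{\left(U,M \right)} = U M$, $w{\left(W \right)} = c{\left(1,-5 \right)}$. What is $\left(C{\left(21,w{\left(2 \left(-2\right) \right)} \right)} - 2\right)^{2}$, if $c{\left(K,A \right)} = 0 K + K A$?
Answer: $11449$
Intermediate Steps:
$c{\left(K,A \right)} = A K$ ($c{\left(K,A \right)} = 0 + A K = A K$)
$w{\left(W \right)} = -5$ ($w{\left(W \right)} = \left(-5\right) 1 = -5$)
$C{\left(U,M \right)} = M U$
$\left(C{\left(21,w{\left(2 \left(-2\right) \right)} \right)} - 2\right)^{2} = \left(\left(-5\right) 21 - 2\right)^{2} = \left(-105 - 2\right)^{2} = \left(-107\right)^{2} = 11449$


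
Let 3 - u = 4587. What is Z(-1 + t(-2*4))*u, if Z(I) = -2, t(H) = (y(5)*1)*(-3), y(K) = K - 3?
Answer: 9168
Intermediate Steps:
u = -4584 (u = 3 - 1*4587 = 3 - 4587 = -4584)
y(K) = -3 + K
t(H) = -6 (t(H) = ((-3 + 5)*1)*(-3) = (2*1)*(-3) = 2*(-3) = -6)
Z(-1 + t(-2*4))*u = -2*(-4584) = 9168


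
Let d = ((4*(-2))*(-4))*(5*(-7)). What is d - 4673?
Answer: -5793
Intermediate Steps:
d = -1120 (d = -8*(-4)*(-35) = 32*(-35) = -1120)
d - 4673 = -1120 - 4673 = -5793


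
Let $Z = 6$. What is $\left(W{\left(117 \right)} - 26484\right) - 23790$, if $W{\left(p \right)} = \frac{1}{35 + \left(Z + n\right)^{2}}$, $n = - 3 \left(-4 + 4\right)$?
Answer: $- \frac{3569453}{71} \approx -50274.0$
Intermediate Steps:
$n = 0$ ($n = \left(-3\right) 0 = 0$)
$W{\left(p \right)} = \frac{1}{71}$ ($W{\left(p \right)} = \frac{1}{35 + \left(6 + 0\right)^{2}} = \frac{1}{35 + 6^{2}} = \frac{1}{35 + 36} = \frac{1}{71}$)
$\left(W{\left(117 \right)} - 26484\right) - 23790 = \left(\frac{1}{71} - 26484\right) - 23790 = - \frac{1880363}{71} - 23790 = - \frac{3569453}{71}$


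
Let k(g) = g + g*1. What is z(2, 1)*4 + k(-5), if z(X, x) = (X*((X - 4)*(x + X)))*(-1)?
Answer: 38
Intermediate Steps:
k(g) = 2*g (k(g) = g + g = 2*g)
z(X, x) = -X*(-4 + X)*(X + x) (z(X, x) = (X*((-4 + X)*(X + x)))*(-1) = (X*(-4 + X)*(X + x))*(-1) = -X*(-4 + X)*(X + x))
z(2, 1)*4 + k(-5) = (2*(-1*2**2 + 4*2 + 4*1 - 1*2*1))*4 + 2*(-5) = (2*(-1*4 + 8 + 4 - 2))*4 - 10 = (2*(-4 + 8 + 4 - 2))*4 - 10 = (2*6)*4 - 10 = 12*4 - 10 = 48 - 10 = 38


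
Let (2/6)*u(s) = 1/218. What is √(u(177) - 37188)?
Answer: I*√1767321858/218 ≈ 192.84*I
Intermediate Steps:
u(s) = 3/218
√(u(177) - 37188) = √(3/218 - 37188) = √(-8106981/218) = I*√1767321858/218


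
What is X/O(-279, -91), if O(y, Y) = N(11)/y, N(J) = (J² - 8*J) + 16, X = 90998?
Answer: -25388442/49 ≈ -5.1813e+5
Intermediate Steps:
N(J) = 16 + J² - 8*J
O(y, Y) = 49/y (O(y, Y) = (16 + 11² - 8*11)/y = (16 + 121 - 88)/y = 49/y)
X/O(-279, -91) = 90998/((49/(-279))) = 90998/((49*(-1/279))) = 90998/(-49/279) = 90998*(-279/49) = -25388442/49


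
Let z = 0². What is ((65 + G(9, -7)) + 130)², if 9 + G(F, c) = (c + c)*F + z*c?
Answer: 3600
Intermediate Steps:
z = 0
G(F, c) = -9 + 2*F*c (G(F, c) = -9 + ((c + c)*F + 0*c) = -9 + ((2*c)*F + 0) = -9 + (2*F*c + 0) = -9 + 2*F*c)
((65 + G(9, -7)) + 130)² = ((65 + (-9 + 2*9*(-7))) + 130)² = ((65 + (-9 - 126)) + 130)² = ((65 - 135) + 130)² = (-70 + 130)² = 60² = 3600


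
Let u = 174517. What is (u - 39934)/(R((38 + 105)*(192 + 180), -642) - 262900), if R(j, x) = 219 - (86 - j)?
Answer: -44861/69857 ≈ -0.64218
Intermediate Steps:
R(j, x) = 133 + j (R(j, x) = 219 + (-86 + j) = 133 + j)
(u - 39934)/(R((38 + 105)*(192 + 180), -642) - 262900) = (174517 - 39934)/((133 + (38 + 105)*(192 + 180)) - 262900) = 134583/((133 + 143*372) - 262900) = 134583/((133 + 53196) - 262900) = 134583/(53329 - 262900) = 134583/(-209571) = 134583*(-1/209571) = -44861/69857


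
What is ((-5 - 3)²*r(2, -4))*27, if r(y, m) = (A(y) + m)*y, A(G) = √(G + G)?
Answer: -6912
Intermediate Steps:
A(G) = √2*√G (A(G) = √(2*G) = √2*√G)
r(y, m) = y*(m + √2*√y) (r(y, m) = (√2*√y + m)*y = (m + √2*√y)*y = y*(m + √2*√y))
((-5 - 3)²*r(2, -4))*27 = ((-5 - 3)²*(2*(-4 + √2*√2)))*27 = ((-8)²*(2*(-4 + 2)))*27 = (64*(2*(-2)))*27 = (64*(-4))*27 = -256*27 = -6912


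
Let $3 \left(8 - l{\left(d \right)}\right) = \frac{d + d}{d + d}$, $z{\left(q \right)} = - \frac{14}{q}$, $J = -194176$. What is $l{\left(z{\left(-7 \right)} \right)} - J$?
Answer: $\frac{582551}{3} \approx 1.9418 \cdot 10^{5}$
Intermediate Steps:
$l{\left(d \right)} = \frac{23}{3}$ ($l{\left(d \right)} = 8 - \frac{\left(d + d\right) \frac{1}{d + d}}{3} = 8 - \frac{2 d \frac{1}{2 d}}{3} = 8 - \frac{1}{3} = \frac{23}{3}$)
$l{\left(z{\left(-7 \right)} \right)} - J = \frac{23}{3} - -194176 = \frac{23}{3} + 194176 = \frac{582551}{3}$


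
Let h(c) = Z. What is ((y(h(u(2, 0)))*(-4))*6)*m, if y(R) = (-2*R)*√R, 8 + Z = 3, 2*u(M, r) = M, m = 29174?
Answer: -7001760*I*√5 ≈ -1.5656e+7*I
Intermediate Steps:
u(M, r) = M/2
Z = -5 (Z = -8 + 3 = -5)
h(c) = -5
y(R) = -2*R^(3/2)
((y(h(u(2, 0)))*(-4))*6)*m = ((-(-10)*I*√5*(-4))*6)*29174 = (((10*I*√5)*(-4))*6)*29174 = (-40*I*√5*6)*29174 = -240*I*√5*29174 = -7001760*I*√5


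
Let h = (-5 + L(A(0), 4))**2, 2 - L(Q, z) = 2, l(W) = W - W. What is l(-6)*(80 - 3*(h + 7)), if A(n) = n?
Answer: 0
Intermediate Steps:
l(W) = 0
L(Q, z) = 0 (L(Q, z) = 2 - 1*2 = 2 - 2 = 0)
h = 25 (h = (-5 + 0)**2 = (-5)**2 = 25)
l(-6)*(80 - 3*(h + 7)) = 0*(80 - 3*(25 + 7)) = 0*(80 - 3*32) = 0*(80 - 96) = 0*(-16) = 0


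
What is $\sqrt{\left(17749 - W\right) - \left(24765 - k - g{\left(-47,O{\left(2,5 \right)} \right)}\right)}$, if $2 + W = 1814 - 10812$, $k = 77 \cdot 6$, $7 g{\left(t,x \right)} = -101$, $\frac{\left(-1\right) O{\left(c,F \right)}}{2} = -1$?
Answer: $\frac{\sqrt{119147}}{7} \approx 49.311$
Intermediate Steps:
$O{\left(c,F \right)} = 2$ ($O{\left(c,F \right)} = \left(-2\right) \left(-1\right) = 2$)
$g{\left(t,x \right)} = - \frac{101}{7}$ ($g{\left(t,x \right)} = \frac{1}{7} \left(-101\right) = - \frac{101}{7}$)
$k = 462$
$W = -9000$ ($W = -2 + \left(1814 - 10812\right) = -2 - 8998 = -9000$)
$\sqrt{\left(17749 - W\right) - \left(24765 - k - g{\left(-47,O{\left(2,5 \right)} \right)}\right)} = \sqrt{\left(17749 - -9000\right) + \left(\left(462 - \frac{101}{7}\right) - 24765\right)} = \sqrt{\left(17749 + 9000\right) + \left(\frac{3133}{7} - 24765\right)} = \sqrt{26749 - \frac{170222}{7}} = \sqrt{\frac{17021}{7}} = \frac{\sqrt{119147}}{7}$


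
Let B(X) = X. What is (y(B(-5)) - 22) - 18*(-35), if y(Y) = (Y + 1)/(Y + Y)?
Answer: 3042/5 ≈ 608.40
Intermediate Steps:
y(Y) = (1 + Y)/(2*Y) (y(Y) = (1 + Y)/((2*Y)) = (1 + Y)*(1/(2*Y)) = (1 + Y)/(2*Y))
(y(B(-5)) - 22) - 18*(-35) = ((1/2)*(1 - 5)/(-5) - 22) - 18*(-35) = ((1/2)*(-1/5)*(-4) - 22) + 630 = (2/5 - 22) + 630 = -108/5 + 630 = 3042/5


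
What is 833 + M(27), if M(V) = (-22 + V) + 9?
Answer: 847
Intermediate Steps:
M(V) = -13 + V
833 + M(27) = 833 + (-13 + 27) = 833 + 14 = 847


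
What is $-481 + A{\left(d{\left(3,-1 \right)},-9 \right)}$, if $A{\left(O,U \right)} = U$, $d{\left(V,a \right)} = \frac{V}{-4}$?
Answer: $-490$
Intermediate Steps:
$d{\left(V,a \right)} = - \frac{V}{4}$ ($d{\left(V,a \right)} = V \left(- \frac{1}{4}\right) = - \frac{V}{4}$)
$-481 + A{\left(d{\left(3,-1 \right)},-9 \right)} = -481 - 9 = -490$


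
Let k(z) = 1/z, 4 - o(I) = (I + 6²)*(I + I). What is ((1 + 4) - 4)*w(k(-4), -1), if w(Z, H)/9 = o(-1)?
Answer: 666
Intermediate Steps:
o(I) = 4 - 2*I*(36 + I) (o(I) = 4 - (I + 6²)*(I + I) = 4 - (I + 36)*2*I = 4 - (36 + I)*2*I = 4 - 2*I*(36 + I))
w(Z, H) = 666 (w(Z, H) = 9*(4 - 72*(-1) - 2*(-1)²) = 9*(4 + 72 - 2*1) = 9*(4 + 72 - 2) = 9*74 = 666)
((1 + 4) - 4)*w(k(-4), -1) = ((1 + 4) - 4)*666 = (5 - 4)*666 = 1*666 = 666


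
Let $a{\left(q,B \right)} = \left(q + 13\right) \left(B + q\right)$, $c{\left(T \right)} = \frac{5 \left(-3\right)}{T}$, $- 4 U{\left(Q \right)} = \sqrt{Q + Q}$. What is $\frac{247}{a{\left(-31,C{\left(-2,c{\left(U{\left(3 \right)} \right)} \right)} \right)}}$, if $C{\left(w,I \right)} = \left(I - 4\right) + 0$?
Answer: $\frac{1729}{2250} + \frac{247 \sqrt{6}}{1125} \approx 1.3062$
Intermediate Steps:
$U{\left(Q \right)} = - \frac{\sqrt{2} \sqrt{Q}}{4}$ ($U{\left(Q \right)} = - \frac{\sqrt{Q + Q}}{4} = - \frac{\sqrt{2 Q}}{4} = - \frac{\sqrt{2} \sqrt{Q}}{4}$)
$c{\left(T \right)} = - \frac{15}{T}$
$C{\left(w,I \right)} = -4 + I$ ($C{\left(w,I \right)} = \left(-4 + I\right) + 0 = -4 + I$)
$a{\left(q,B \right)} = \left(13 + q\right) \left(B + q\right)$
$\frac{247}{a{\left(-31,C{\left(-2,c{\left(U{\left(3 \right)} \right)} \right)} \right)}} = \frac{247}{\left(-31\right)^{2} + 13 \left(-4 - \frac{15}{\left(- \frac{1}{4}\right) \sqrt{2} \sqrt{3}}\right) + 13 \left(-31\right) + \left(-4 - \frac{15}{\left(- \frac{1}{4}\right) \sqrt{2} \sqrt{3}}\right) \left(-31\right)} = \frac{247}{961 + 13 \left(-4 - \frac{15}{\left(- \frac{1}{4}\right) \sqrt{6}}\right) - 403 + \left(-4 - \frac{15}{\left(- \frac{1}{4}\right) \sqrt{6}}\right) \left(-31\right)} = \frac{247}{961 + 13 \left(-4 - 15 \left(- \frac{2 \sqrt{6}}{3}\right)\right) - 403 + \left(-4 - 15 \left(- \frac{2 \sqrt{6}}{3}\right)\right) \left(-31\right)} = \frac{247}{961 + 13 \left(-4 + 10 \sqrt{6}\right) - 403 + \left(-4 + 10 \sqrt{6}\right) \left(-31\right)} = \frac{247}{961 - \left(52 - 130 \sqrt{6}\right) - 403 + \left(124 - 310 \sqrt{6}\right)} = \frac{247}{630 - 180 \sqrt{6}}$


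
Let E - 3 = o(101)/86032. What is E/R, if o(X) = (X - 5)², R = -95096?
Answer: -16707/511331192 ≈ -3.2674e-5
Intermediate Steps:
o(X) = (-5 + X)²
E = 16707/5377 (E = 3 + (-5 + 101)²/86032 = 3 + 96²*(1/86032) = 3 + 9216*(1/86032) = 3 + 576/5377 = 16707/5377 ≈ 3.1071)
E/R = (16707/5377)/(-95096) = (16707/5377)*(-1/95096) = -16707/511331192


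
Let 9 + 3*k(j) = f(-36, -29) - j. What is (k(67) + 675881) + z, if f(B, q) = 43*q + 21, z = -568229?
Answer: 107218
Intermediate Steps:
f(B, q) = 21 + 43*q
k(j) = -1235/3 - j/3 (k(j) = -3 + ((21 + 43*(-29)) - j)/3 = -3 + ((21 - 1247) - j)/3 = -3 + (-1226 - j)/3 = -3 + (-1226/3 - j/3) = -1235/3 - j/3)
(k(67) + 675881) + z = ((-1235/3 - 1/3*67) + 675881) - 568229 = ((-1235/3 - 67/3) + 675881) - 568229 = (-434 + 675881) - 568229 = 675447 - 568229 = 107218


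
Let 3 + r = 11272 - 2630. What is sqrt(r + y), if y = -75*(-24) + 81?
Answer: 2*sqrt(2630) ≈ 102.57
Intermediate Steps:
y = 1881 (y = 1800 + 81 = 1881)
r = 8639 (r = -3 + (11272 - 2630) = -3 + 8642 = 8639)
sqrt(r + y) = sqrt(8639 + 1881) = sqrt(10520) = 2*sqrt(2630)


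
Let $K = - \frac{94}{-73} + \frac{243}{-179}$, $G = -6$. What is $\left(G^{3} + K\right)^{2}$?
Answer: $\frac{7971502858225}{170746489} \approx 46686.0$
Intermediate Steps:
$K = - \frac{913}{13067}$ ($K = \left(-94\right) \left(- \frac{1}{73}\right) + 243 \left(- \frac{1}{179}\right) = \frac{94}{73} - \frac{243}{179} = - \frac{913}{13067} \approx -0.069871$)
$\left(G^{3} + K\right)^{2} = \left(\left(-6\right)^{3} - \frac{913}{13067}\right)^{2} = \left(-216 - \frac{913}{13067}\right)^{2} = \left(- \frac{2823385}{13067}\right)^{2} = \frac{7971502858225}{170746489}$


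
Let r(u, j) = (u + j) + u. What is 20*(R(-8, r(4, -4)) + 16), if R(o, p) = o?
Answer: 160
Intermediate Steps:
r(u, j) = j + 2*u (r(u, j) = (j + u) + u = j + 2*u)
20*(R(-8, r(4, -4)) + 16) = 20*(-8 + 16) = 20*8 = 160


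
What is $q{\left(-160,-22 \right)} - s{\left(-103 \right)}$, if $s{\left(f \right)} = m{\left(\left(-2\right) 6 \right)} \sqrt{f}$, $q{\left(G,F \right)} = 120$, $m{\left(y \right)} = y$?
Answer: $120 + 12 i \sqrt{103} \approx 120.0 + 121.79 i$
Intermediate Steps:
$s{\left(f \right)} = - 12 \sqrt{f}$ ($s{\left(f \right)} = \left(-2\right) 6 \sqrt{f} = - 12 \sqrt{f}$)
$q{\left(-160,-22 \right)} - s{\left(-103 \right)} = 120 - - 12 \sqrt{-103} = 120 - - 12 i \sqrt{103} = 120 + 12 i \sqrt{103}$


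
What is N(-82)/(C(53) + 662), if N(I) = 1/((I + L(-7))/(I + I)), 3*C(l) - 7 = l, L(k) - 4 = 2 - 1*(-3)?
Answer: 82/24893 ≈ 0.0032941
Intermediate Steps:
L(k) = 9 (L(k) = 4 + (2 - 1*(-3)) = 4 + (2 + 3) = 4 + 5 = 9)
C(l) = 7/3 + l/3
N(I) = 2*I/(9 + I) (N(I) = 1/((I + 9)/(I + I)) = 1/((9 + I)/((2*I))) = 1/((9 + I)*(1/(2*I))) = 1/((9 + I)/(2*I)) = 2*I/(9 + I))
N(-82)/(C(53) + 662) = (2*(-82)/(9 - 82))/((7/3 + (⅓)*53) + 662) = (2*(-82)/(-73))/((7/3 + 53/3) + 662) = (2*(-82)*(-1/73))/(20 + 662) = (164/73)/682 = (164/73)*(1/682) = 82/24893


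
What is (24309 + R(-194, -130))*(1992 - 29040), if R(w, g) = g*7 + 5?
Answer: -633031392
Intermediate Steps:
R(w, g) = 5 + 7*g (R(w, g) = 7*g + 5 = 5 + 7*g)
(24309 + R(-194, -130))*(1992 - 29040) = (24309 + (5 + 7*(-130)))*(1992 - 29040) = (24309 + (5 - 910))*(-27048) = (24309 - 905)*(-27048) = 23404*(-27048) = -633031392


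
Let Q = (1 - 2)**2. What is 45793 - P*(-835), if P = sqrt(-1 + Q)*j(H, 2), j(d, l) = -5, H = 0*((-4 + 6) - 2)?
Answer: 45793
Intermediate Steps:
H = 0 (H = 0*(2 - 2) = 0*0 = 0)
Q = 1 (Q = (-1)**2 = 1)
P = 0 (P = sqrt(-1 + 1)*(-5) = sqrt(0)*(-5) = 0*(-5) = 0)
45793 - P*(-835) = 45793 - 0*(-835) = 45793 - 1*0 = 45793 + 0 = 45793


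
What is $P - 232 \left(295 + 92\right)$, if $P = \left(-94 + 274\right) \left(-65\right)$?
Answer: $-101484$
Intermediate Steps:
$P = -11700$ ($P = 180 \left(-65\right) = -11700$)
$P - 232 \left(295 + 92\right) = -11700 - 232 \left(295 + 92\right) = -11700 - 89784 = -101484$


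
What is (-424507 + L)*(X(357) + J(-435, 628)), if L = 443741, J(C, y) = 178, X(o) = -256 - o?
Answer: -8366790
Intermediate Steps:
(-424507 + L)*(X(357) + J(-435, 628)) = (-424507 + 443741)*((-256 - 1*357) + 178) = 19234*((-256 - 357) + 178) = 19234*(-613 + 178) = 19234*(-435) = -8366790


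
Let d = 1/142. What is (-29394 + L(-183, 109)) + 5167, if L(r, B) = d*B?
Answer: -3440125/142 ≈ -24226.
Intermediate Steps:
d = 1/142 ≈ 0.0070423
L(r, B) = B/142
(-29394 + L(-183, 109)) + 5167 = (-29394 + (1/142)*109) + 5167 = (-29394 + 109/142) + 5167 = -4173839/142 + 5167 = -3440125/142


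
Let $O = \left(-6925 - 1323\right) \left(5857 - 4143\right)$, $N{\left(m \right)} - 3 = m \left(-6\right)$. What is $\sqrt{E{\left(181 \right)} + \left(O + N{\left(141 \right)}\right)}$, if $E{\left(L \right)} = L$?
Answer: $i \sqrt{14137734} \approx 3760.0 i$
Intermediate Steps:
$N{\left(m \right)} = 3 - 6 m$ ($N{\left(m \right)} = 3 + m \left(-6\right) = 3 - 6 m$)
$O = -14137072$ ($O = \left(-8248\right) 1714 = -14137072$)
$\sqrt{E{\left(181 \right)} + \left(O + N{\left(141 \right)}\right)} = \sqrt{181 + \left(-14137072 + \left(3 - 846\right)\right)} = \sqrt{181 - 14137915} = \sqrt{-14137734} = i \sqrt{14137734}$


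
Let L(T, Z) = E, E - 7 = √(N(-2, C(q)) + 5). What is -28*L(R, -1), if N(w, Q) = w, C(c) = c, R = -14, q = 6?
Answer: -196 - 28*√3 ≈ -244.50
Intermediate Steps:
E = 7 + √3 (E = 7 + √(-2 + 5) = 7 + √3 ≈ 8.7321)
L(T, Z) = 7 + √3
-28*L(R, -1) = -28*(7 + √3) = -196 - 28*√3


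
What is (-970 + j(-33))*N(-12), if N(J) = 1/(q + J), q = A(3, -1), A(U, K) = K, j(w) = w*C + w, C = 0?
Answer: 1003/13 ≈ 77.154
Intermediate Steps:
j(w) = w (j(w) = w*0 + w = 0 + w = w)
q = -1
N(J) = 1/(-1 + J)
(-970 + j(-33))*N(-12) = (-970 - 33)/(-1 - 12) = -1003/(-13) = -1003*(-1/13) = 1003/13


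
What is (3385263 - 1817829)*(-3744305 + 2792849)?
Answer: -1491344483904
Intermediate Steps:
(3385263 - 1817829)*(-3744305 + 2792849) = 1567434*(-951456) = -1491344483904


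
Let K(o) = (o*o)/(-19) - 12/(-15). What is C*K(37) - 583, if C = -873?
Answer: 5853952/95 ≈ 61621.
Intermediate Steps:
K(o) = ⅘ - o²/19 (K(o) = o²*(-1/19) - 12*(-1/15) = -o²/19 + ⅘ = ⅘ - o²/19)
C*K(37) - 583 = -873*(⅘ - 1/19*37²) - 583 = -873*(⅘ - 1/19*1369) - 583 = -873*(⅘ - 1369/19) - 583 = -873*(-6769/95) - 583 = 5909337/95 - 583 = 5853952/95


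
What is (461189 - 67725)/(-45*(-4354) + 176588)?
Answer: 196732/186259 ≈ 1.0562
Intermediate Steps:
(461189 - 67725)/(-45*(-4354) + 176588) = 393464/(195930 + 176588) = 393464/372518 = 393464*(1/372518) = 196732/186259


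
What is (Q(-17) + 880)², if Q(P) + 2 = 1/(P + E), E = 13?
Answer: 12327121/16 ≈ 7.7045e+5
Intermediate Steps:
Q(P) = -2 + 1/(13 + P) (Q(P) = -2 + 1/(P + 13) = -2 + 1/(13 + P))
(Q(-17) + 880)² = ((-25 - 2*(-17))/(13 - 17) + 880)² = ((-25 + 34)/(-4) + 880)² = (-¼*9 + 880)² = (-9/4 + 880)² = (3511/4)² = 12327121/16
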